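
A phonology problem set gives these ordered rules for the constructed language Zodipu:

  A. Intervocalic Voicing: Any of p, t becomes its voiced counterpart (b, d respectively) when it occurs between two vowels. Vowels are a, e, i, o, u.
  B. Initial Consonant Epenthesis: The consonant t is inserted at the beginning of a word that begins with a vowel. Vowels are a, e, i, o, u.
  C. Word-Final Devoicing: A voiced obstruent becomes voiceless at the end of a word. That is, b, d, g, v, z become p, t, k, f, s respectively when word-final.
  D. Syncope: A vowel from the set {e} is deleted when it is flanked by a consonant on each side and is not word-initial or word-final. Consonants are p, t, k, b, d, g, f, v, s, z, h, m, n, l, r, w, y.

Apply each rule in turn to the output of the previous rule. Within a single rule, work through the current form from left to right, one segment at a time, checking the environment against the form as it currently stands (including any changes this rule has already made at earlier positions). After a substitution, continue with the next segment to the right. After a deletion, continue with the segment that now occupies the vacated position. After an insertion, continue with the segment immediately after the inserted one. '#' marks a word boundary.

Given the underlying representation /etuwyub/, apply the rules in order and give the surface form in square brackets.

[tduwyup]

A Intervocalic Voicing: [etuwyub] → [eduwyub]
B Initial Consonant Epenthesis: [eduwyub] → [teduwyub]
C Word-Final Devoicing: [teduwyub] → [teduwyup]
D Syncope: [teduwyup] → [tduwyup]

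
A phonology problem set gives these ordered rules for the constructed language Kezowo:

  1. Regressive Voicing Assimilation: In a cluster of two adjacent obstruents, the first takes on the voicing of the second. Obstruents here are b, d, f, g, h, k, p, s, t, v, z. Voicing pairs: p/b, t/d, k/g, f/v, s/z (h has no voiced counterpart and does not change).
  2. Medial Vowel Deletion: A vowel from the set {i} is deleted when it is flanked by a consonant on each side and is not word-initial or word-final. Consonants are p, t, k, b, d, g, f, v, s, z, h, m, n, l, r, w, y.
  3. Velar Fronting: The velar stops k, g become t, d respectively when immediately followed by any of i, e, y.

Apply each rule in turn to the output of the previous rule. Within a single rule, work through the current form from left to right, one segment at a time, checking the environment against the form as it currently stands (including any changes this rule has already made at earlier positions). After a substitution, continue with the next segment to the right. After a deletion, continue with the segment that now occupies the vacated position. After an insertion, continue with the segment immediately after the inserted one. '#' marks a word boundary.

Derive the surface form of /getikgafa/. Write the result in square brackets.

1 Regressive Voicing Assimilation: [getikgafa] → [getiggafa]
2 Medial Vowel Deletion: [getiggafa] → [getggafa]
3 Velar Fronting: [getggafa] → [detggafa]

[detggafa]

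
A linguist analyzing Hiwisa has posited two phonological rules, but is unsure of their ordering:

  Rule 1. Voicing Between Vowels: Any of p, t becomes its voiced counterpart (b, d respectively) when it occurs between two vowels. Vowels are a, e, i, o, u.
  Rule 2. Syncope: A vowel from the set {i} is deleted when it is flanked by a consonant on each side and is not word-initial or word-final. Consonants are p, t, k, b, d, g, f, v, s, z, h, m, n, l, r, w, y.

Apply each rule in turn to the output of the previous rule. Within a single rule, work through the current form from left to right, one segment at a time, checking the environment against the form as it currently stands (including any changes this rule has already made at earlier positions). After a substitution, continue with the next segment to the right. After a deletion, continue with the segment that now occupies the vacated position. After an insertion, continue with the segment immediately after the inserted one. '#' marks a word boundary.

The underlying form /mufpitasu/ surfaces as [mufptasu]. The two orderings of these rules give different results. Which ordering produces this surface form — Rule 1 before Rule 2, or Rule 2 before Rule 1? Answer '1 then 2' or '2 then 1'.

Order 1 then 2:
  1 Voicing Between Vowels: [mufpitasu] → [mufpidasu]
  2 Syncope: [mufpidasu] → [mufpdasu]
  result: [mufpdasu]
Order 2 then 1:
  2 Syncope: [mufpitasu] → [mufptasu]
  1 Voicing Between Vowels: no change — [mufptasu]
  result: [mufptasu]

2 then 1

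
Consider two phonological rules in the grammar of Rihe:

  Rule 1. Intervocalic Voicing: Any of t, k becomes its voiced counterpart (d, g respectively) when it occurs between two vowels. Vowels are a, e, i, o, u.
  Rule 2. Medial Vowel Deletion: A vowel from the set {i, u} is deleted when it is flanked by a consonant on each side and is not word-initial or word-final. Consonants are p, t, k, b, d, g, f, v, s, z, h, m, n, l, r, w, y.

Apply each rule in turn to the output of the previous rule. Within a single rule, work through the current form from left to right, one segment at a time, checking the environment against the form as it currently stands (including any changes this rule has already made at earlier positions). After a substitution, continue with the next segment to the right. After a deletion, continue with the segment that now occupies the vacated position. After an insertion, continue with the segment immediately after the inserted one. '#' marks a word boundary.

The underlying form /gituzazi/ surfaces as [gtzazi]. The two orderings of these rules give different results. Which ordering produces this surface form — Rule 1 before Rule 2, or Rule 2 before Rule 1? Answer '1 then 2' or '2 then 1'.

Order 1 then 2:
  1 Intervocalic Voicing: [gituzazi] → [giduzazi]
  2 Medial Vowel Deletion: [giduzazi] → [gdzazi]
  result: [gdzazi]
Order 2 then 1:
  2 Medial Vowel Deletion: [gituzazi] → [gtzazi]
  1 Intervocalic Voicing: no change — [gtzazi]
  result: [gtzazi]

2 then 1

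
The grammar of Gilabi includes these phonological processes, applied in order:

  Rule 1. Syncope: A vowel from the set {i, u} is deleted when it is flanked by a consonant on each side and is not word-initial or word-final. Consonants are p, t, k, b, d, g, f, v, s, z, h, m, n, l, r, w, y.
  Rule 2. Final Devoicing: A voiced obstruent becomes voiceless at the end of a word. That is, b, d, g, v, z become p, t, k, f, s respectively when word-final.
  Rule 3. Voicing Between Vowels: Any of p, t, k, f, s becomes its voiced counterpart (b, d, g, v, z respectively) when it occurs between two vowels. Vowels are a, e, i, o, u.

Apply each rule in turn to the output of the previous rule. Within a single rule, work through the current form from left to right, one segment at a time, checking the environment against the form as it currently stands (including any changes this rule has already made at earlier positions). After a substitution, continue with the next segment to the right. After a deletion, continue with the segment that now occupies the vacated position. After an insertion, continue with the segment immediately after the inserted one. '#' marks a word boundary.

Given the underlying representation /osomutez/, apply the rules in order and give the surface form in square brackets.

[ozomtes]

Rule 1 Syncope: [osomutez] → [osomtez]
Rule 2 Final Devoicing: [osomtez] → [osomtes]
Rule 3 Voicing Between Vowels: [osomtes] → [ozomtes]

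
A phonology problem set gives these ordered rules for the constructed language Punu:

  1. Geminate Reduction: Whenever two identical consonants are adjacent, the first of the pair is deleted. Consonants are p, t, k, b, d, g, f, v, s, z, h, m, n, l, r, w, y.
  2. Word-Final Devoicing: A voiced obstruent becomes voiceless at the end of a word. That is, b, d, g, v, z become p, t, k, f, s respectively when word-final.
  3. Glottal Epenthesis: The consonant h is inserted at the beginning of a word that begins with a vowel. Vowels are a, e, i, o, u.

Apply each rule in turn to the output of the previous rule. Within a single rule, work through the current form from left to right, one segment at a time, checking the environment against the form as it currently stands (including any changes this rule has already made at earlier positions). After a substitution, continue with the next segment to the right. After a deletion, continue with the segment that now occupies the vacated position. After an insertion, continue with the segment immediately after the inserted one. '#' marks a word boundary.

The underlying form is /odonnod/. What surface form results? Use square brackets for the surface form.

1 Geminate Reduction: [odonnod] → [odonod]
2 Word-Final Devoicing: [odonod] → [odonot]
3 Glottal Epenthesis: [odonot] → [hodonot]

[hodonot]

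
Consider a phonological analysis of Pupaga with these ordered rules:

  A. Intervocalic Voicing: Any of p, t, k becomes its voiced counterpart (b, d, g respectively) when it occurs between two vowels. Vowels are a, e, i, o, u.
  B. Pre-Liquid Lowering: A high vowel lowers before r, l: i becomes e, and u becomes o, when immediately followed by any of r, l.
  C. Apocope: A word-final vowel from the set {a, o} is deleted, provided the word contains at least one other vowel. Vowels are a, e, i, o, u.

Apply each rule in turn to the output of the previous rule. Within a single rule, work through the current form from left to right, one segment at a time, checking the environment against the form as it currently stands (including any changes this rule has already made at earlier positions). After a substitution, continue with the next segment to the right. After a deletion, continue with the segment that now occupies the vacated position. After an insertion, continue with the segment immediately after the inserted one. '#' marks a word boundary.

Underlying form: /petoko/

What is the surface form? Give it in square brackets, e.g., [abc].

A Intervocalic Voicing: [petoko] → [pedogo]
B Pre-Liquid Lowering: no change — [pedogo]
C Apocope: [pedogo] → [pedog]

[pedog]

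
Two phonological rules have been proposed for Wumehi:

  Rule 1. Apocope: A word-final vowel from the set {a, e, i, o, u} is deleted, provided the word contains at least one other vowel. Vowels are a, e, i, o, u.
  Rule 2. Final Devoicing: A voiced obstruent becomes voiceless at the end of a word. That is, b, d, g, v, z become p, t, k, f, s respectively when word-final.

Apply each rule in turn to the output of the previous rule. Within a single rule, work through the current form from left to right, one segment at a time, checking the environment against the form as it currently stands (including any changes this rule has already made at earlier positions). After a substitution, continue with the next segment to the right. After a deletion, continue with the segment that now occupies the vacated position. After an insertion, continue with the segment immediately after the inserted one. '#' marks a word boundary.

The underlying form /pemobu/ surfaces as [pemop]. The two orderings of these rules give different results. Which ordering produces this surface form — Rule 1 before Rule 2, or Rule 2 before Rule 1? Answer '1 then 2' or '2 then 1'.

Order 1 then 2:
  1 Apocope: [pemobu] → [pemob]
  2 Final Devoicing: [pemob] → [pemop]
  result: [pemop]
Order 2 then 1:
  2 Final Devoicing: no change — [pemobu]
  1 Apocope: [pemobu] → [pemob]
  result: [pemob]

1 then 2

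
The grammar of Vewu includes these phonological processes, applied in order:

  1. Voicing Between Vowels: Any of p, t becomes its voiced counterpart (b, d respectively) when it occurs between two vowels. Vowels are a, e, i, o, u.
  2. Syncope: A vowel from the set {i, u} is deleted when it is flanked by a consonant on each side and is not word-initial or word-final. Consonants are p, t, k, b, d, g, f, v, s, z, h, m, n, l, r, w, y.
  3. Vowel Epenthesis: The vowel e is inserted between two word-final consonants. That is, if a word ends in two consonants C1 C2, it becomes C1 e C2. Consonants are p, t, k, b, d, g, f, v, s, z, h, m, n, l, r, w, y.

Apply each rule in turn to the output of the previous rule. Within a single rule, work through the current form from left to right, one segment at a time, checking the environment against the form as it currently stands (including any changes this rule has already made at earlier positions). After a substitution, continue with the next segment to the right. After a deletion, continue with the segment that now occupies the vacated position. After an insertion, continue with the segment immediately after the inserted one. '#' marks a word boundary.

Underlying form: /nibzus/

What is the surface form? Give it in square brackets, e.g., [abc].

[nbzes]

1 Voicing Between Vowels: no change — [nibzus]
2 Syncope: [nibzus] → [nbzs]
3 Vowel Epenthesis: [nbzs] → [nbzes]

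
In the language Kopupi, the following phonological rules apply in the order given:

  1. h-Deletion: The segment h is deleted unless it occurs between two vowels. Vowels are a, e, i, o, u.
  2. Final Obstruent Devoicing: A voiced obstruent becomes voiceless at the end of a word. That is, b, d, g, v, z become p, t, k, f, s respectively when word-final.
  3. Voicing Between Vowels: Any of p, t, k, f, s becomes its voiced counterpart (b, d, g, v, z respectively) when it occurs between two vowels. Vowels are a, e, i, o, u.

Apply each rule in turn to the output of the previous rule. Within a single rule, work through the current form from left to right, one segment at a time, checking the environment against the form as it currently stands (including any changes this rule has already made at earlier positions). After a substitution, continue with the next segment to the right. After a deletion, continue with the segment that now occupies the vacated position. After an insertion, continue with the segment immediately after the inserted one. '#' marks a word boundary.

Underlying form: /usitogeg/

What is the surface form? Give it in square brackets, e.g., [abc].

1 h-Deletion: no change — [usitogeg]
2 Final Obstruent Devoicing: [usitogeg] → [usitogek]
3 Voicing Between Vowels: [usitogek] → [uzidogek]

[uzidogek]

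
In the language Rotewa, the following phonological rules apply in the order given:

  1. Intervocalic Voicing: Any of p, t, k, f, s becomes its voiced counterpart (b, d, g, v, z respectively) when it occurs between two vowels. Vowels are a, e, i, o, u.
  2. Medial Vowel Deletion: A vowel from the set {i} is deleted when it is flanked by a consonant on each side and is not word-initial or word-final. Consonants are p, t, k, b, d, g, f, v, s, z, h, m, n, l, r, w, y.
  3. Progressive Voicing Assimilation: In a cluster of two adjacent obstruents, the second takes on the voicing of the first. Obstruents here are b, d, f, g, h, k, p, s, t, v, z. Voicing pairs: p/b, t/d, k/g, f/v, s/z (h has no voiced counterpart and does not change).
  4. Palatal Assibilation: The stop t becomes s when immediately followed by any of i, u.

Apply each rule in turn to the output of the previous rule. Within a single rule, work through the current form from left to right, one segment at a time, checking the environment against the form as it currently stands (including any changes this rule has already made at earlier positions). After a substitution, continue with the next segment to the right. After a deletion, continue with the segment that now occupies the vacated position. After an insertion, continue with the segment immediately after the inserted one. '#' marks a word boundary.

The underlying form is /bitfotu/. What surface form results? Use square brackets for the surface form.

[bdvodu]

1 Intervocalic Voicing: [bitfotu] → [bitfodu]
2 Medial Vowel Deletion: [bitfodu] → [btfodu]
3 Progressive Voicing Assimilation: [btfodu] → [bdvodu]
4 Palatal Assibilation: no change — [bdvodu]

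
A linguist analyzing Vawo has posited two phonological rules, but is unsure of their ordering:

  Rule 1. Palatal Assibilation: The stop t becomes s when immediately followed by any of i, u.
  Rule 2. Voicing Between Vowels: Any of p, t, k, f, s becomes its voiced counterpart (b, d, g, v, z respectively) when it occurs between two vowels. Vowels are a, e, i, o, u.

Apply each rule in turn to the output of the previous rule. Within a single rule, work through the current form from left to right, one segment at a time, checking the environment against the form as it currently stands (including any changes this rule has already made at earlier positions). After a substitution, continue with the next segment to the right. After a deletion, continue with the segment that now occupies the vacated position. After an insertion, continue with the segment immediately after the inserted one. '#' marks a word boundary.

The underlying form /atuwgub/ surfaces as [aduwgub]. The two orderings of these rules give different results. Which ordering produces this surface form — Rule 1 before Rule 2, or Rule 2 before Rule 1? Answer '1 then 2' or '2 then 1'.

2 then 1

Order 1 then 2:
  1 Palatal Assibilation: [atuwgub] → [asuwgub]
  2 Voicing Between Vowels: [asuwgub] → [azuwgub]
  result: [azuwgub]
Order 2 then 1:
  2 Voicing Between Vowels: [atuwgub] → [aduwgub]
  1 Palatal Assibilation: no change — [aduwgub]
  result: [aduwgub]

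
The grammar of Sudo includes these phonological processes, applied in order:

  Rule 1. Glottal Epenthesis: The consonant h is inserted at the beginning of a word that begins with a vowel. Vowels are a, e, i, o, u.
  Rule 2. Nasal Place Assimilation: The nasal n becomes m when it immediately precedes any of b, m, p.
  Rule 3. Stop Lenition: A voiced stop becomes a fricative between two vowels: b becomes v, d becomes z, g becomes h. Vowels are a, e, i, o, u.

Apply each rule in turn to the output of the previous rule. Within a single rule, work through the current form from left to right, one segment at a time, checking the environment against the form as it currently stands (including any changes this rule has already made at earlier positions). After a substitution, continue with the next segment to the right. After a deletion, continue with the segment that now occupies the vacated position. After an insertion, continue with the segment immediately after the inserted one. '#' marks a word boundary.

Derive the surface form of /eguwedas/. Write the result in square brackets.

Rule 1 Glottal Epenthesis: [eguwedas] → [heguwedas]
Rule 2 Nasal Place Assimilation: no change — [heguwedas]
Rule 3 Stop Lenition: [heguwedas] → [hehuwezas]

[hehuwezas]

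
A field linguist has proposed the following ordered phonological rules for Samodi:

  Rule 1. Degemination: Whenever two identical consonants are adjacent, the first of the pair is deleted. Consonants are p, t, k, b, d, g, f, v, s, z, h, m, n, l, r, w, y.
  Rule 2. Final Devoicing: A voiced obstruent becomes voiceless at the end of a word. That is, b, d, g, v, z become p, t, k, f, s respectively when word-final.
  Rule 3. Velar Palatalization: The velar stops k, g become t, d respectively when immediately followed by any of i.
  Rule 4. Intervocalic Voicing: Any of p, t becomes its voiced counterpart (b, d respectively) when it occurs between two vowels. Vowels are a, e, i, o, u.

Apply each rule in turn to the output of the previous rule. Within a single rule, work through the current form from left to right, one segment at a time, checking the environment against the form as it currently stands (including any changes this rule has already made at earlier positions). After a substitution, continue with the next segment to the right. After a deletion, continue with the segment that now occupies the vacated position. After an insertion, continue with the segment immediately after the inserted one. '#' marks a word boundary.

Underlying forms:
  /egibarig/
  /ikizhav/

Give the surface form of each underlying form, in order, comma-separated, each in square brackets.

/egibarig/:
  Rule 1 Degemination: no change — [egibarig]
  Rule 2 Final Devoicing: [egibarig] → [egibarik]
  Rule 3 Velar Palatalization: [egibarik] → [edibarik]
  Rule 4 Intervocalic Voicing: no change — [edibarik]
/ikizhav/:
  Rule 1 Degemination: no change — [ikizhav]
  Rule 2 Final Devoicing: [ikizhav] → [ikizhaf]
  Rule 3 Velar Palatalization: [ikizhaf] → [itizhaf]
  Rule 4 Intervocalic Voicing: [itizhaf] → [idizhaf]

[edibarik], [idizhaf]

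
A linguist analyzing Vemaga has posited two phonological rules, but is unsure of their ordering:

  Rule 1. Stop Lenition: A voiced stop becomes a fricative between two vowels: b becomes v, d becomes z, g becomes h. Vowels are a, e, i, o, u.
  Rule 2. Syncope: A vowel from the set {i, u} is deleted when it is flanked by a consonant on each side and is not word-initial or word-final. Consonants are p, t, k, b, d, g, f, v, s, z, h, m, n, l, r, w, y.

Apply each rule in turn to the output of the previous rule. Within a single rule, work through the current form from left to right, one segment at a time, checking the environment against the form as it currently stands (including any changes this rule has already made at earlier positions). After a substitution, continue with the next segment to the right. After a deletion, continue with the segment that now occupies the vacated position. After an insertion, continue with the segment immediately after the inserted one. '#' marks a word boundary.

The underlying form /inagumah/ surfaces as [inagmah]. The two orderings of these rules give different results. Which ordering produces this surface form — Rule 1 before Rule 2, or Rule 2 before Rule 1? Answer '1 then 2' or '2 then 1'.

Order 1 then 2:
  1 Stop Lenition: [inagumah] → [inahumah]
  2 Syncope: [inahumah] → [inahmah]
  result: [inahmah]
Order 2 then 1:
  2 Syncope: [inagumah] → [inagmah]
  1 Stop Lenition: no change — [inagmah]
  result: [inagmah]

2 then 1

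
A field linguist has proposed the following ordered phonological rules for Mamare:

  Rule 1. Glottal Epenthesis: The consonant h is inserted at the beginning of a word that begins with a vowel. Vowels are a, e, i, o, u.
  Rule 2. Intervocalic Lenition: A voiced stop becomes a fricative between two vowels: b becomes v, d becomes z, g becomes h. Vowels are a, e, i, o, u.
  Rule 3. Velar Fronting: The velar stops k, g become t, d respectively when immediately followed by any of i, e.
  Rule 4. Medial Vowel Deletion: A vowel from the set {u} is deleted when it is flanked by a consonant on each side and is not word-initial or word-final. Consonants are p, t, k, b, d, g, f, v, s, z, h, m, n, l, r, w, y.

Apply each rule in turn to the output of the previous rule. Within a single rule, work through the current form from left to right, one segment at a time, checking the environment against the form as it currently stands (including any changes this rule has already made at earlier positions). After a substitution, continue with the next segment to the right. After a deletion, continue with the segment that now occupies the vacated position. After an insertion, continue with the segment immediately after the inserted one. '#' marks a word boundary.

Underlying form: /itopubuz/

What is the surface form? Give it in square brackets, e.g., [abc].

Rule 1 Glottal Epenthesis: [itopubuz] → [hitopubuz]
Rule 2 Intervocalic Lenition: [hitopubuz] → [hitopuvuz]
Rule 3 Velar Fronting: no change — [hitopuvuz]
Rule 4 Medial Vowel Deletion: [hitopuvuz] → [hitopvz]

[hitopvz]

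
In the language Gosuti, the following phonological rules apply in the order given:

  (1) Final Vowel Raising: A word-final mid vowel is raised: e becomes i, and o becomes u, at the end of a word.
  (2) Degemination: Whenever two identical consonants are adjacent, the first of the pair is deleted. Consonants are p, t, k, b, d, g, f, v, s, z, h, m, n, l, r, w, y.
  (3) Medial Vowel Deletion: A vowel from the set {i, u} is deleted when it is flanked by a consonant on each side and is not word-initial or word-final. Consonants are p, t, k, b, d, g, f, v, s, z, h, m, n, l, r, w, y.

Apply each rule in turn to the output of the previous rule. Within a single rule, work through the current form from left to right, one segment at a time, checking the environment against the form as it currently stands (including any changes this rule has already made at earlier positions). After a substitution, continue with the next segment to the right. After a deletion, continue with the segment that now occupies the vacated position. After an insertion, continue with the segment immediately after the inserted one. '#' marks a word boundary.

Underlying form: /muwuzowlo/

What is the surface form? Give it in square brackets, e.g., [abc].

[mwzowlu]

(1) Final Vowel Raising: [muwuzowlo] → [muwuzowlu]
(2) Degemination: no change — [muwuzowlu]
(3) Medial Vowel Deletion: [muwuzowlu] → [mwzowlu]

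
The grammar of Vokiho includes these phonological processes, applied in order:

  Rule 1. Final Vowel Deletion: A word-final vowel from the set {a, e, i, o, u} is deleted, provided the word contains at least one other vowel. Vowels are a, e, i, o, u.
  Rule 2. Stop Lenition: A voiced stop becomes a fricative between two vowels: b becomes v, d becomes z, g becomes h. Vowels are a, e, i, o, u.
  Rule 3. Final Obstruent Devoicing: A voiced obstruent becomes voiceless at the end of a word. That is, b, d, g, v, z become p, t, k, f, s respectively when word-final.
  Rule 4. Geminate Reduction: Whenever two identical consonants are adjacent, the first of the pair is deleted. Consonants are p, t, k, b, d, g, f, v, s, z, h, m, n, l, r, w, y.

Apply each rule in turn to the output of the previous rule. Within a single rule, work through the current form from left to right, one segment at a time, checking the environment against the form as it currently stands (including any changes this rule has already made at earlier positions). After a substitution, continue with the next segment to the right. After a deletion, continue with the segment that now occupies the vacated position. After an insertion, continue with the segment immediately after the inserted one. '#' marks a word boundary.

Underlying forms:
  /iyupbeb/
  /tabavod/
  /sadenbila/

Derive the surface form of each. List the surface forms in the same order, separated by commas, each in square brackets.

[iyupbep], [tavavot], [sazenbil]

/iyupbeb/:
  Rule 1 Final Vowel Deletion: no change — [iyupbeb]
  Rule 2 Stop Lenition: no change — [iyupbeb]
  Rule 3 Final Obstruent Devoicing: [iyupbeb] → [iyupbep]
  Rule 4 Geminate Reduction: no change — [iyupbep]
/tabavod/:
  Rule 1 Final Vowel Deletion: no change — [tabavod]
  Rule 2 Stop Lenition: [tabavod] → [tavavod]
  Rule 3 Final Obstruent Devoicing: [tavavod] → [tavavot]
  Rule 4 Geminate Reduction: no change — [tavavot]
/sadenbila/:
  Rule 1 Final Vowel Deletion: [sadenbila] → [sadenbil]
  Rule 2 Stop Lenition: [sadenbil] → [sazenbil]
  Rule 3 Final Obstruent Devoicing: no change — [sazenbil]
  Rule 4 Geminate Reduction: no change — [sazenbil]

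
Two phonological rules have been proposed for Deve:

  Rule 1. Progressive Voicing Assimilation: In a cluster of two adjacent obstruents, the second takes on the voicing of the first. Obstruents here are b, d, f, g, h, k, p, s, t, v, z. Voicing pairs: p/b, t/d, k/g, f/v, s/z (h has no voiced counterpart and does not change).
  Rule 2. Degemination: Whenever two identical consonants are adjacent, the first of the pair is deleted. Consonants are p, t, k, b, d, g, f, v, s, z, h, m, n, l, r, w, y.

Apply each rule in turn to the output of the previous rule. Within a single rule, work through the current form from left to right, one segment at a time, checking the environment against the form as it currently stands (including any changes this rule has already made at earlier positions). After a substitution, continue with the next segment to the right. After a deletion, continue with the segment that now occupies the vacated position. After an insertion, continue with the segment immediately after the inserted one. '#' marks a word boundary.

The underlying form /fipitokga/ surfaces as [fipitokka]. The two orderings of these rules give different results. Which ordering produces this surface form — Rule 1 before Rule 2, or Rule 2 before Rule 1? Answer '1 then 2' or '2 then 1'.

Order 1 then 2:
  1 Progressive Voicing Assimilation: [fipitokga] → [fipitokka]
  2 Degemination: [fipitokka] → [fipitoka]
  result: [fipitoka]
Order 2 then 1:
  2 Degemination: no change — [fipitokga]
  1 Progressive Voicing Assimilation: [fipitokga] → [fipitokka]
  result: [fipitokka]

2 then 1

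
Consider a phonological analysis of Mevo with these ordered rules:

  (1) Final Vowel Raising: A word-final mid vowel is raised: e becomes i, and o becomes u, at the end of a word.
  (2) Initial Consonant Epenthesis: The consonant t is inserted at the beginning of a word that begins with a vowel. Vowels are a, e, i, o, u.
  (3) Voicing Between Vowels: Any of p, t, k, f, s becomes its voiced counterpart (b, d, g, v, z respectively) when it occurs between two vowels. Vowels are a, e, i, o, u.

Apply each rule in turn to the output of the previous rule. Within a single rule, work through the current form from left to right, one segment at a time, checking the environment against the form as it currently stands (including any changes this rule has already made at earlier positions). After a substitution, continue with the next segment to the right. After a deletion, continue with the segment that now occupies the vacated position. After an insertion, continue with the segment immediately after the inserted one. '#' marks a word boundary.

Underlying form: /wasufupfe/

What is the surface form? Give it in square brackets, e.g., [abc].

[wazuvupfi]

(1) Final Vowel Raising: [wasufupfe] → [wasufupfi]
(2) Initial Consonant Epenthesis: no change — [wasufupfi]
(3) Voicing Between Vowels: [wasufupfi] → [wazuvupfi]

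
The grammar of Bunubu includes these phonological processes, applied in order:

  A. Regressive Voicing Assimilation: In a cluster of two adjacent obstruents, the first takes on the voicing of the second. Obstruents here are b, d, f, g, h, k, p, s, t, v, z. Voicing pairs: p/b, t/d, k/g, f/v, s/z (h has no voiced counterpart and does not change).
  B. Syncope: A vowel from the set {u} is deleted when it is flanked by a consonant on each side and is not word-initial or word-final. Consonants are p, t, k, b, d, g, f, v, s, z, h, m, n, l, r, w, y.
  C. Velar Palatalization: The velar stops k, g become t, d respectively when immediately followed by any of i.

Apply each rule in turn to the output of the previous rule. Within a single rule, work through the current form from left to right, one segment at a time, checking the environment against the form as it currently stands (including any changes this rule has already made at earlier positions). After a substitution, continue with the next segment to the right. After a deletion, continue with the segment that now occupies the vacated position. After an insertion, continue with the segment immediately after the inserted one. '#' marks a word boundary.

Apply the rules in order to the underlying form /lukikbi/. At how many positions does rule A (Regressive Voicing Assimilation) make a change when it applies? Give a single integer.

1

A Regressive Voicing Assimilation: [lukikbi] → [lukigbi]
B Syncope: [lukigbi] → [lkigbi]
C Velar Palatalization: [lkigbi] → [ltigbi]
Rule A changed 1 position(s).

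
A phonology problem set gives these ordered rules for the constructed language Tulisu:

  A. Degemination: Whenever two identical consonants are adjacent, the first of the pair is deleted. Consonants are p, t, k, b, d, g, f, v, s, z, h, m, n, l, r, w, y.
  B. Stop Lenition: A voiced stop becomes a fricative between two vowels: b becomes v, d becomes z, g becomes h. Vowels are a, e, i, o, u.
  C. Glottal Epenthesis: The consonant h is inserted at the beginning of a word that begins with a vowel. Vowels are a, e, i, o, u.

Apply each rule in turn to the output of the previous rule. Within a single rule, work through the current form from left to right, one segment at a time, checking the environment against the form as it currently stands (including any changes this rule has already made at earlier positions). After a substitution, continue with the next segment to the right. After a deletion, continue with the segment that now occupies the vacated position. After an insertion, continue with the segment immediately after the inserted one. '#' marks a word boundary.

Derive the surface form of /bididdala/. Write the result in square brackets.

[bizizala]

A Degemination: [bididdala] → [bididala]
B Stop Lenition: [bididala] → [bizizala]
C Glottal Epenthesis: no change — [bizizala]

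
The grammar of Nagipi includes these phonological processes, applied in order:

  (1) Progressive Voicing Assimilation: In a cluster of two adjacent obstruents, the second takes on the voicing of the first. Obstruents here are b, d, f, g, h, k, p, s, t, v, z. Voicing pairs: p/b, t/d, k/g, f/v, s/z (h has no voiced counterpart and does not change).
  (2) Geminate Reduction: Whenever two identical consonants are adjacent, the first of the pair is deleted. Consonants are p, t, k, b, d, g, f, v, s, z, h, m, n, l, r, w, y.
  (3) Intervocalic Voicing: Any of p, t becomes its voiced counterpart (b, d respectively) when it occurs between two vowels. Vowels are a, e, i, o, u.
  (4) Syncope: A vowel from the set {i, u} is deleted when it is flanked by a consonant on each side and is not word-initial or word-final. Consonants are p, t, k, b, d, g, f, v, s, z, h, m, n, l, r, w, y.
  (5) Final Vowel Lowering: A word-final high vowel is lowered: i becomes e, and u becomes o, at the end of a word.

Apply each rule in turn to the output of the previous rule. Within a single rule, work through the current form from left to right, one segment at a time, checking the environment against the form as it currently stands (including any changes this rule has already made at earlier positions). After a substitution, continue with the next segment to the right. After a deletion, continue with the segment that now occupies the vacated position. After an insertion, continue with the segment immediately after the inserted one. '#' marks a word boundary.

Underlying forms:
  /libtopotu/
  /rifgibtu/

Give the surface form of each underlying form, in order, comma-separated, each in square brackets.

[lbdobodo], [rfkbdo]

/libtopotu/:
  (1) Progressive Voicing Assimilation: [libtopotu] → [libdopotu]
  (2) Geminate Reduction: no change — [libdopotu]
  (3) Intervocalic Voicing: [libdopotu] → [libdobodu]
  (4) Syncope: [libdobodu] → [lbdobodu]
  (5) Final Vowel Lowering: [lbdobodu] → [lbdobodo]
/rifgibtu/:
  (1) Progressive Voicing Assimilation: [rifgibtu] → [rifkibdu]
  (2) Geminate Reduction: no change — [rifkibdu]
  (3) Intervocalic Voicing: no change — [rifkibdu]
  (4) Syncope: [rifkibdu] → [rfkbdu]
  (5) Final Vowel Lowering: [rfkbdu] → [rfkbdo]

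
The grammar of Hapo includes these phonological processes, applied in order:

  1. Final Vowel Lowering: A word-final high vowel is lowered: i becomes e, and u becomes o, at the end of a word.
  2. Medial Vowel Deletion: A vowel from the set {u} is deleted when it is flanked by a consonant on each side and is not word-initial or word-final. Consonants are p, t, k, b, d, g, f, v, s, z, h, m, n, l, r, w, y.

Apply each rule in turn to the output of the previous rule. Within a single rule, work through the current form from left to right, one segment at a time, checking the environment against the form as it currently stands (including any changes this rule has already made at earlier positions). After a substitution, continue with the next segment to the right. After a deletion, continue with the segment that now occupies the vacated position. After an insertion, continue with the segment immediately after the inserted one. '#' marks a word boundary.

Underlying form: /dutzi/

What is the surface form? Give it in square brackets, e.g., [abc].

[dtze]

1 Final Vowel Lowering: [dutzi] → [dutze]
2 Medial Vowel Deletion: [dutze] → [dtze]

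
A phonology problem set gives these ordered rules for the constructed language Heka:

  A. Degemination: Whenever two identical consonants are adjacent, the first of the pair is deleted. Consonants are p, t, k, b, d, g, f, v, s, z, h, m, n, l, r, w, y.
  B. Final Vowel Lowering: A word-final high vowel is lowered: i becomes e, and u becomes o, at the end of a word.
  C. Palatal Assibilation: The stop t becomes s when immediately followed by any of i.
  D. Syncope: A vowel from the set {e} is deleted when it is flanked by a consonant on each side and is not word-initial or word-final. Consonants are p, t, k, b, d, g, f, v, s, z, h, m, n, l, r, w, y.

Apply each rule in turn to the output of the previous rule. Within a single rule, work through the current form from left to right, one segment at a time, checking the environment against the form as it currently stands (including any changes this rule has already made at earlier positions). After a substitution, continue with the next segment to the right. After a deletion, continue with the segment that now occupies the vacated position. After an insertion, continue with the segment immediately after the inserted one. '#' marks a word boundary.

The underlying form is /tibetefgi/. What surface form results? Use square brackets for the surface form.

[sibtfge]

A Degemination: no change — [tibetefgi]
B Final Vowel Lowering: [tibetefgi] → [tibetefge]
C Palatal Assibilation: [tibetefge] → [sibetefge]
D Syncope: [sibetefge] → [sibtfge]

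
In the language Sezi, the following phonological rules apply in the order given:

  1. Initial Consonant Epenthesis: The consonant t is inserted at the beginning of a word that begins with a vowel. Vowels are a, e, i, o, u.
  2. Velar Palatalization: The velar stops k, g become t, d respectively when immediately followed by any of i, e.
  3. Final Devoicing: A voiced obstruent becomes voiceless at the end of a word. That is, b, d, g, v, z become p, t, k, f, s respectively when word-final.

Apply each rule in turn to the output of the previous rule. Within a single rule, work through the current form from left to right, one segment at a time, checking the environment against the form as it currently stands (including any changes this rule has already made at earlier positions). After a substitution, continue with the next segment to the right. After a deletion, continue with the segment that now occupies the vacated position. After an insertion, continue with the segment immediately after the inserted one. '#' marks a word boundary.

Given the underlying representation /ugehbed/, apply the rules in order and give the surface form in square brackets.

1 Initial Consonant Epenthesis: [ugehbed] → [tugehbed]
2 Velar Palatalization: [tugehbed] → [tudehbed]
3 Final Devoicing: [tudehbed] → [tudehbet]

[tudehbet]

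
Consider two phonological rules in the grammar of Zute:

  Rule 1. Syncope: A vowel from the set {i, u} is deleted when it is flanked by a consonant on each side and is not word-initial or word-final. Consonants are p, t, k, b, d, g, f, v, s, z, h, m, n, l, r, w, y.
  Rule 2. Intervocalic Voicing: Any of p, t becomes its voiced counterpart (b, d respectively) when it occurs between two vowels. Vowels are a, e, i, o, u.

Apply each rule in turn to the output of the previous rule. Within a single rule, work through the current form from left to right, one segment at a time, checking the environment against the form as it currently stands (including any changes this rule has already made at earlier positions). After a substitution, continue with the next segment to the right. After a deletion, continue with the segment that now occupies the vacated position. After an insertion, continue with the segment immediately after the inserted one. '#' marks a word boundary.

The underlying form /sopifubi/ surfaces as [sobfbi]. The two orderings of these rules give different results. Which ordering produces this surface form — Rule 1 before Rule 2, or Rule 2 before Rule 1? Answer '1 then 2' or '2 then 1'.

Order 1 then 2:
  1 Syncope: [sopifubi] → [sopfbi]
  2 Intervocalic Voicing: no change — [sopfbi]
  result: [sopfbi]
Order 2 then 1:
  2 Intervocalic Voicing: [sopifubi] → [sobifubi]
  1 Syncope: [sobifubi] → [sobfbi]
  result: [sobfbi]

2 then 1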